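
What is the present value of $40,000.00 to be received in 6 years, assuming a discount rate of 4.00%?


Present value formula: PV = FV / (1 + r)^t
PV = $40,000.00 / (1 + 0.04)^6
PV = $40,000.00 / 1.265319
PV = $31,612.58

PV = FV / (1 + r)^t = $31,612.58


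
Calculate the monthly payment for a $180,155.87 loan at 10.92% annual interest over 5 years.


Loan payment formula: PMT = PV × r / (1 − (1 + r)^(−n))
Monthly rate r = 0.1092/12 = 0.0091, n = 60 months
Denominator: 1 − (1 + 0.1092/12)^(−60) = 0.419306
PMT = $180,155.87 × (0.1092/12) / 0.419306
PMT = $3,909.84 per month

PMT = PV × r / (1-(1+r)^(-n)) = $3,909.84/month


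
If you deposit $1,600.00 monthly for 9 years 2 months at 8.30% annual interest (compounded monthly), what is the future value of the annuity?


Future value of an ordinary annuity: FV = PMT × ((1 + r)^n − 1) / r
Monthly rate r = 0.083/12 ≈ 0.00691667, n = 110
FV = $1,600.00 × ((1 + 0.083/12)^110 − 1) / (0.083/12)
FV = $1,600.00 × 164.018468
FV = $262,429.55

FV = PMT × ((1+r)^n - 1)/r = $262,429.55


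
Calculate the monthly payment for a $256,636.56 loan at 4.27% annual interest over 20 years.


Loan payment formula: PMT = PV × r / (1 − (1 + r)^(−n))
Monthly rate r = 0.0427/12 ≈ 0.00355833, n = 240 months
Denominator: 1 − (1 + 0.0427/12)^(−240) = 0.573646
PMT = $256,636.56 × (0.0427/12) / 0.573646
PMT = $1,591.92 per month

PMT = PV × r / (1-(1+r)^(-n)) = $1,591.92/month


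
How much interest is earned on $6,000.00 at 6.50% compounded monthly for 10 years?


Compound interest earned = final amount − principal.
A = P(1 + r/n)^(nt) = $6,000.00 × (1 + 0.065/12)^(12 × 10) = $11,473.10
Interest = A − P = $11,473.10 − $6,000.00 = $5,473.10

Interest = A - P = $5,473.10


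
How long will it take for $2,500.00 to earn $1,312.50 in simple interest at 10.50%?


Rearrange the simple interest formula for t:
I = P × r × t  ⇒  t = I / (P × r)
t = $1,312.50 / ($2,500.00 × 0.105)
t = 5

t = I/(P×r) = 5 years


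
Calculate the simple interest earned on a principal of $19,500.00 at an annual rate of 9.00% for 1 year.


Simple interest formula: I = P × r × t
I = $19,500.00 × 0.09 × 1
I = $1,755.00

I = P × r × t = $1,755.00


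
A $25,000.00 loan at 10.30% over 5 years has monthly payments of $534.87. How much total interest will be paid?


Total paid over the life of the loan = PMT × n.
Total paid = $534.87 × 60 = $32,092.20
Total interest = total paid − principal = $32,092.20 − $25,000.00 = $7,092.20

Total interest = (PMT × n) - PV = $7,092.20


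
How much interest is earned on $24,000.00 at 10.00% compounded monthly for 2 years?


Compound interest earned = final amount − principal.
A = P(1 + r/n)^(nt) = $24,000.00 × (1 + 0.1/12)^(12 × 2) = $29,289.38
Interest = A − P = $29,289.38 − $24,000.00 = $5,289.38

Interest = A - P = $5,289.38


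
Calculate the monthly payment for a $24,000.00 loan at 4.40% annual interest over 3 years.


Loan payment formula: PMT = PV × r / (1 − (1 + r)^(−n))
Monthly rate r = 0.044/12 ≈ 0.00366667, n = 36 months
Denominator: 1 − (1 + 0.044/12)^(−36) = 0.1234474
PMT = $24,000.00 × (0.044/12) / 0.1234474
PMT = $712.85 per month

PMT = PV × r / (1-(1+r)^(-n)) = $712.85/month


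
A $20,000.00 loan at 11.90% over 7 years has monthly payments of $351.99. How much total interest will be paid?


Total paid over the life of the loan = PMT × n.
Total paid = $351.99 × 84 = $29,567.16
Total interest = total paid − principal = $29,567.16 − $20,000.00 = $9,567.16

Total interest = (PMT × n) - PV = $9,567.16


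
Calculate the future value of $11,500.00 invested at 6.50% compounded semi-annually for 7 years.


Compound interest formula: A = P(1 + r/n)^(nt)
A = $11,500.00 × (1 + 0.065/2)^(2 × 7)
Growth factor: (1 + 0.065/2)^14 = 1.564807
A = $11,500.00 × 1.564807
A = $17,995.28

A = P(1 + r/n)^(nt) = $17,995.28


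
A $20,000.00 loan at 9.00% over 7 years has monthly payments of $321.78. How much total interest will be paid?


Total paid over the life of the loan = PMT × n.
Total paid = $321.78 × 84 = $27,029.52
Total interest = total paid − principal = $27,029.52 − $20,000.00 = $7,029.52

Total interest = (PMT × n) - PV = $7,029.52


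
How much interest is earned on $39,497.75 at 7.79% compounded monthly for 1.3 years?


Compound interest earned = final amount − principal.
A = P(1 + r/n)^(nt) = $39,497.75 × (1 + 0.0779/12)^(12 × 1.3) = $43,692.93
Interest = A − P = $43,692.93 − $39,497.75 = $4,195.18

Interest = A - P = $4,195.18


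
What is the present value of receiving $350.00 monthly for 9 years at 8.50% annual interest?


Present value of an ordinary annuity: PV = PMT × (1 − (1 + r)^(−n)) / r
Monthly rate r = 0.085/12 ≈ 0.00708333, n = 108
PV = $350.00 × (1 − (1 + 0.085/12)^(−108)) / (0.085/12)
PV = $350.00 × 75.304875
PV = $26,356.71

PV = PMT × (1-(1+r)^(-n))/r = $26,356.71


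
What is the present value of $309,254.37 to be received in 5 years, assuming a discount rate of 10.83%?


Present value formula: PV = FV / (1 + r)^t
PV = $309,254.37 / (1 + 0.1083)^5
PV = $309,254.37 / 1.672194
PV = $184,939.29

PV = FV / (1 + r)^t = $184,939.29


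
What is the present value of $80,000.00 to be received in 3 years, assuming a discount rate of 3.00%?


Present value formula: PV = FV / (1 + r)^t
PV = $80,000.00 / (1 + 0.03)^3
PV = $80,000.00 / 1.092727
PV = $73,211.33

PV = FV / (1 + r)^t = $73,211.33


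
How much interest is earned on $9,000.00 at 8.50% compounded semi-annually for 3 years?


Compound interest earned = final amount − principal.
A = P(1 + r/n)^(nt) = $9,000.00 × (1 + 0.085/2)^(2 × 3) = $11,553.11
Interest = A − P = $11,553.11 − $9,000.00 = $2,553.11

Interest = A - P = $2,553.11


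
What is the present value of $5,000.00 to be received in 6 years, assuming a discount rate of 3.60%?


Present value formula: PV = FV / (1 + r)^t
PV = $5,000.00 / (1 + 0.036)^6
PV = $5,000.00 / 1.236399
PV = $4,044.00

PV = FV / (1 + r)^t = $4,044.00


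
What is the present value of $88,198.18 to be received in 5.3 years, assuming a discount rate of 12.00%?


Present value formula: PV = FV / (1 + r)^t
PV = $88,198.18 / (1 + 0.12)^5.3
PV = $88,198.18 / 1.823289
PV = $48,373.12

PV = FV / (1 + r)^t = $48,373.12


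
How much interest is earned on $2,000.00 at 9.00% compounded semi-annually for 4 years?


Compound interest earned = final amount − principal.
A = P(1 + r/n)^(nt) = $2,000.00 × (1 + 0.09/2)^(2 × 4) = $2,844.20
Interest = A − P = $2,844.20 − $2,000.00 = $844.20

Interest = A - P = $844.20


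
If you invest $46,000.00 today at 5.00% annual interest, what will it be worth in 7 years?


Future value formula: FV = PV × (1 + r)^t
FV = $46,000.00 × (1 + 0.05)^7
FV = $46,000.00 × 1.4071004
FV = $64,726.62

FV = PV × (1 + r)^t = $64,726.62


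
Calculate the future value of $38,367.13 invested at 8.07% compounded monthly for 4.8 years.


Compound interest formula: A = P(1 + r/n)^(nt)
A = $38,367.13 × (1 + 0.0807/12)^(12 × 4.8)
Growth factor: (1 + 0.0807/12)^57.6 = 1.4711778
A = $38,367.13 × 1.4711778
A = $56,444.87

A = P(1 + r/n)^(nt) = $56,444.87


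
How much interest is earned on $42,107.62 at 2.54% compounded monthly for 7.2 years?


Compound interest earned = final amount − principal.
A = P(1 + r/n)^(nt) = $42,107.62 × (1 + 0.0254/12)^(12 × 7.2) = $50,547.60
Interest = A − P = $50,547.60 − $42,107.62 = $8,439.98

Interest = A - P = $8,439.98


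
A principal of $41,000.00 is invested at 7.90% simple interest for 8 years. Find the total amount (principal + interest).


Total amount formula: A = P(1 + rt) = P + P·r·t
Interest: I = P × r × t = $41,000.00 × 0.079 × 8 = $25,912.00
A = P + I = $41,000.00 + $25,912.00 = $66,912.00

A = P + I = P(1 + rt) = $66,912.00


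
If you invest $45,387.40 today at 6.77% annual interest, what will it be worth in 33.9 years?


Future value formula: FV = PV × (1 + r)^t
FV = $45,387.40 × (1 + 0.0677)^33.9
FV = $45,387.40 × 9.21359946
FV = $418,181.32

FV = PV × (1 + r)^t = $418,181.32


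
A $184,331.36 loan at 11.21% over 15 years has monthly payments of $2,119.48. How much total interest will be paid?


Total paid over the life of the loan = PMT × n.
Total paid = $2,119.48 × 180 = $381,506.40
Total interest = total paid − principal = $381,506.40 − $184,331.36 = $197,175.04

Total interest = (PMT × n) - PV = $197,175.04


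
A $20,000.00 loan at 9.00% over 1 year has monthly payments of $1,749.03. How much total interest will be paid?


Total paid over the life of the loan = PMT × n.
Total paid = $1,749.03 × 12 = $20,988.36
Total interest = total paid − principal = $20,988.36 − $20,000.00 = $988.36

Total interest = (PMT × n) - PV = $988.36


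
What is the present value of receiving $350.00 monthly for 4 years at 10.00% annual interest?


Present value of an ordinary annuity: PV = PMT × (1 − (1 + r)^(−n)) / r
Monthly rate r = 0.1/12 ≈ 0.00833333, n = 48
PV = $350.00 × (1 − (1 + 0.1/12)^(−48)) / (0.1/12)
PV = $350.00 × 39.428160
PV = $13,799.86

PV = PMT × (1-(1+r)^(-n))/r = $13,799.86


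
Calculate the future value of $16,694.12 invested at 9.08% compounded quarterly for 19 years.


Compound interest formula: A = P(1 + r/n)^(nt)
A = $16,694.12 × (1 + 0.0908/4)^(4 × 19)
Growth factor: (1 + 0.0908/4)^76 = 5.506396
A = $16,694.12 × 5.506396
A = $91,924.44

A = P(1 + r/n)^(nt) = $91,924.44


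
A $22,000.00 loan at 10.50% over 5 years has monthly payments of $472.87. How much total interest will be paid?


Total paid over the life of the loan = PMT × n.
Total paid = $472.87 × 60 = $28,372.20
Total interest = total paid − principal = $28,372.20 − $22,000.00 = $6,372.20

Total interest = (PMT × n) - PV = $6,372.20


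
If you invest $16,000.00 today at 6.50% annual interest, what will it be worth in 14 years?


Future value formula: FV = PV × (1 + r)^t
FV = $16,000.00 × (1 + 0.065)^14
FV = $16,000.00 × 2.4148742
FV = $38,637.99

FV = PV × (1 + r)^t = $38,637.99


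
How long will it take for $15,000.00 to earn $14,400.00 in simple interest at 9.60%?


Rearrange the simple interest formula for t:
I = P × r × t  ⇒  t = I / (P × r)
t = $14,400.00 / ($15,000.00 × 0.096)
t = 10

t = I/(P×r) = 10 years


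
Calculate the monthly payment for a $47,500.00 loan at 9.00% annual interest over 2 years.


Loan payment formula: PMT = PV × r / (1 − (1 + r)^(−n))
Monthly rate r = 0.09/12 = 0.0075, n = 24 months
Denominator: 1 − (1 + 0.09/12)^(−24) = 0.1641686
PMT = $47,500.00 × (0.09/12) / 0.1641686
PMT = $2,170.03 per month

PMT = PV × r / (1-(1+r)^(-n)) = $2,170.03/month


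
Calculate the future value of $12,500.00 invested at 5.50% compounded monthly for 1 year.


Compound interest formula: A = P(1 + r/n)^(nt)
A = $12,500.00 × (1 + 0.055/12)^(12 × 1)
Growth factor: (1 + 0.055/12)^12 = 1.056408
A = $12,500.00 × 1.056408
A = $13,205.10

A = P(1 + r/n)^(nt) = $13,205.10


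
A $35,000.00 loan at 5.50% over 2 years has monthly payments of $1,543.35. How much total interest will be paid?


Total paid over the life of the loan = PMT × n.
Total paid = $1,543.35 × 24 = $37,040.40
Total interest = total paid − principal = $37,040.40 − $35,000.00 = $2,040.40

Total interest = (PMT × n) - PV = $2,040.40


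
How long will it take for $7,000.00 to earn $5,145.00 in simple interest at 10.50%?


Rearrange the simple interest formula for t:
I = P × r × t  ⇒  t = I / (P × r)
t = $5,145.00 / ($7,000.00 × 0.105)
t = 7

t = I/(P×r) = 7 years


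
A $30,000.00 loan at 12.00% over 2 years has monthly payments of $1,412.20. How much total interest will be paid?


Total paid over the life of the loan = PMT × n.
Total paid = $1,412.20 × 24 = $33,892.80
Total interest = total paid − principal = $33,892.80 − $30,000.00 = $3,892.80

Total interest = (PMT × n) - PV = $3,892.80


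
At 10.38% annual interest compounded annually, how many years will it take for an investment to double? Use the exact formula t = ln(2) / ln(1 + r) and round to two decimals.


Doubling condition: (1 + r)^t = 2
Take ln of both sides: t × ln(1 + r) = ln(2)
t = ln(2) / ln(1 + r)
t = 0.693147 / 0.098759
t = 7.02

t = ln(2) / ln(1 + r) = 7.02 years


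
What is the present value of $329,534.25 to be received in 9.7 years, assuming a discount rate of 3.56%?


Present value formula: PV = FV / (1 + r)^t
PV = $329,534.25 / (1 + 0.0356)^9.7
PV = $329,534.25 / 1.4039861
PV = $234,713.33

PV = FV / (1 + r)^t = $234,713.33


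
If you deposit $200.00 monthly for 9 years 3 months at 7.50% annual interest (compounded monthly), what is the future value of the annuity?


Future value of an ordinary annuity: FV = PMT × ((1 + r)^n − 1) / r
Monthly rate r = 0.075/12 = 0.00625, n = 111
FV = $200.00 × ((1 + 0.075/12)^111 − 1) / (0.075/12)
FV = $200.00 × 159.502417
FV = $31,900.48

FV = PMT × ((1+r)^n - 1)/r = $31,900.48


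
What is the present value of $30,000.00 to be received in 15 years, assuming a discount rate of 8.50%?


Present value formula: PV = FV / (1 + r)^t
PV = $30,000.00 / (1 + 0.085)^15
PV = $30,000.00 / 3.399743
PV = $8,824.20

PV = FV / (1 + r)^t = $8,824.20


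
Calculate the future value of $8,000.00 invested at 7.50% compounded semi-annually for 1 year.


Compound interest formula: A = P(1 + r/n)^(nt)
A = $8,000.00 × (1 + 0.075/2)^(2 × 1)
Growth factor: (1 + 0.075/2)^2 = 1.076406
A = $8,000.00 × 1.076406
A = $8,611.25

A = P(1 + r/n)^(nt) = $8,611.25


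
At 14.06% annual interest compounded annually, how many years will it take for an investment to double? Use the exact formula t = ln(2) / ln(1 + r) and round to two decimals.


Doubling condition: (1 + r)^t = 2
Take ln of both sides: t × ln(1 + r) = ln(2)
t = ln(2) / ln(1 + r)
t = 0.693147 / 0.131554
t = 5.27

t = ln(2) / ln(1 + r) = 5.27 years


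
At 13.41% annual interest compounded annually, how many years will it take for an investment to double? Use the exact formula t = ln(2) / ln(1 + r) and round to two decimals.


Doubling condition: (1 + r)^t = 2
Take ln of both sides: t × ln(1 + r) = ln(2)
t = ln(2) / ln(1 + r)
t = 0.693147 / 0.125839
t = 5.51

t = ln(2) / ln(1 + r) = 5.51 years


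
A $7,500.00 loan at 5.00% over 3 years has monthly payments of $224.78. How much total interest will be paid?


Total paid over the life of the loan = PMT × n.
Total paid = $224.78 × 36 = $8,092.08
Total interest = total paid − principal = $8,092.08 − $7,500.00 = $592.08

Total interest = (PMT × n) - PV = $592.08


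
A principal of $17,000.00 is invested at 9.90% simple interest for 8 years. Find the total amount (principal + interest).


Total amount formula: A = P(1 + rt) = P + P·r·t
Interest: I = P × r × t = $17,000.00 × 0.099 × 8 = $13,464.00
A = P + I = $17,000.00 + $13,464.00 = $30,464.00

A = P + I = P(1 + rt) = $30,464.00


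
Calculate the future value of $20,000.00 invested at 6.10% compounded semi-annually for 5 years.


Compound interest formula: A = P(1 + r/n)^(nt)
A = $20,000.00 × (1 + 0.061/2)^(2 × 5)
Growth factor: (1 + 0.061/2)^10 = 1.3504545
A = $20,000.00 × 1.3504545
A = $27,009.09

A = P(1 + r/n)^(nt) = $27,009.09


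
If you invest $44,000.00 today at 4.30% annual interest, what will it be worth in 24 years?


Future value formula: FV = PV × (1 + r)^t
FV = $44,000.00 × (1 + 0.043)^24
FV = $44,000.00 × 2.746777
FV = $120,858.19

FV = PV × (1 + r)^t = $120,858.19


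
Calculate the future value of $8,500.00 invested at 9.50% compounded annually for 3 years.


Compound interest formula: A = P(1 + r/n)^(nt)
A = $8,500.00 × (1 + 0.095/1)^(1 × 3)
Growth factor: (1 + 0.095/1)^3 = 1.3129324
A = $8,500.00 × 1.3129324
A = $11,159.93

A = P(1 + r/n)^(nt) = $11,159.93


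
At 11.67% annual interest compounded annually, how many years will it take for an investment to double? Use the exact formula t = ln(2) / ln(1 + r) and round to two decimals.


Doubling condition: (1 + r)^t = 2
Take ln of both sides: t × ln(1 + r) = ln(2)
t = ln(2) / ln(1 + r)
t = 0.693147 / 0.110378
t = 6.28

t = ln(2) / ln(1 + r) = 6.28 years


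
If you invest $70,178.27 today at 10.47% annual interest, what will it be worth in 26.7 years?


Future value formula: FV = PV × (1 + r)^t
FV = $70,178.27 × (1 + 0.1047)^26.7
FV = $70,178.27 × 14.27658226
FV = $1,001,905.84

FV = PV × (1 + r)^t = $1,001,905.84


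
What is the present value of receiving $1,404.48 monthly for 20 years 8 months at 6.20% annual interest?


Present value of an ordinary annuity: PV = PMT × (1 − (1 + r)^(−n)) / r
Monthly rate r = 0.062/12 ≈ 0.00516667, n = 248
PV = $1,404.48 × (1 − (1 + 0.062/12)^(−248)) / (0.062/12)
PV = $1,404.48 × 139.628846
PV = $196,105.92

PV = PMT × (1-(1+r)^(-n))/r = $196,105.92


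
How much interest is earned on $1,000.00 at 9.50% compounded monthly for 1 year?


Compound interest earned = final amount − principal.
A = P(1 + r/n)^(nt) = $1,000.00 × (1 + 0.095/12)^(12 × 1) = $1,099.25
Interest = A − P = $1,099.25 − $1,000.00 = $99.25

Interest = A - P = $99.25


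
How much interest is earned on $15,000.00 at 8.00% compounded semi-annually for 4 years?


Compound interest earned = final amount − principal.
A = P(1 + r/n)^(nt) = $15,000.00 × (1 + 0.08/2)^(2 × 4) = $20,528.54
Interest = A − P = $20,528.54 − $15,000.00 = $5,528.54

Interest = A - P = $5,528.54


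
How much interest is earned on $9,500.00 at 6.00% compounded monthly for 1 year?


Compound interest earned = final amount − principal.
A = P(1 + r/n)^(nt) = $9,500.00 × (1 + 0.06/12)^(12 × 1) = $10,085.94
Interest = A − P = $10,085.94 − $9,500.00 = $585.94

Interest = A - P = $585.94


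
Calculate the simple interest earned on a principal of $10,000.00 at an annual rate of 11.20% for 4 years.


Simple interest formula: I = P × r × t
I = $10,000.00 × 0.112 × 4
I = $4,480.00

I = P × r × t = $4,480.00


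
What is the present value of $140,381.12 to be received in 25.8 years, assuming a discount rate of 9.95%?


Present value formula: PV = FV / (1 + r)^t
PV = $140,381.12 / (1 + 0.0995)^25.8
PV = $140,381.12 / 11.556785
PV = $12,147.07

PV = FV / (1 + r)^t = $12,147.07


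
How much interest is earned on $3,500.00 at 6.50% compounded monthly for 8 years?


Compound interest earned = final amount − principal.
A = P(1 + r/n)^(nt) = $3,500.00 × (1 + 0.065/12)^(12 × 8) = $5,878.84
Interest = A − P = $5,878.84 − $3,500.00 = $2,378.84

Interest = A - P = $2,378.84


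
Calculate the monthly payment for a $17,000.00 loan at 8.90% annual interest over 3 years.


Loan payment formula: PMT = PV × r / (1 − (1 + r)^(−n))
Monthly rate r = 0.089/12 ≈ 0.00741667, n = 36 months
Denominator: 1 − (1 + 0.089/12)^(−36) = 0.233572
PMT = $17,000.00 × (0.089/12) / 0.233572
PMT = $539.80 per month

PMT = PV × r / (1-(1+r)^(-n)) = $539.80/month


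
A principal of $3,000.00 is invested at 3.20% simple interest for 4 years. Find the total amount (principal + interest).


Total amount formula: A = P(1 + rt) = P + P·r·t
Interest: I = P × r × t = $3,000.00 × 0.032 × 4 = $384.00
A = P + I = $3,000.00 + $384.00 = $3,384.00

A = P + I = P(1 + rt) = $3,384.00


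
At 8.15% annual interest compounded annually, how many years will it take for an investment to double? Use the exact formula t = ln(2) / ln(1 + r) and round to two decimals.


Doubling condition: (1 + r)^t = 2
Take ln of both sides: t × ln(1 + r) = ln(2)
t = ln(2) / ln(1 + r)
t = 0.693147 / 0.078349
t = 8.85

t = ln(2) / ln(1 + r) = 8.85 years


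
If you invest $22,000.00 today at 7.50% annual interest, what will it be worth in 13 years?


Future value formula: FV = PV × (1 + r)^t
FV = $22,000.00 × (1 + 0.075)^13
FV = $22,000.00 × 2.560413
FV = $56,329.09

FV = PV × (1 + r)^t = $56,329.09


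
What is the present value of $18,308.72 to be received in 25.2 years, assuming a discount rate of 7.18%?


Present value formula: PV = FV / (1 + r)^t
PV = $18,308.72 / (1 + 0.0718)^25.2
PV = $18,308.72 / 5.739401
PV = $3,190.01

PV = FV / (1 + r)^t = $3,190.01


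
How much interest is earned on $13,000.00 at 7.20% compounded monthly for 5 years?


Compound interest earned = final amount − principal.
A = P(1 + r/n)^(nt) = $13,000.00 × (1 + 0.072/12)^(12 × 5) = $18,613.25
Interest = A − P = $18,613.25 − $13,000.00 = $5,613.25

Interest = A - P = $5,613.25


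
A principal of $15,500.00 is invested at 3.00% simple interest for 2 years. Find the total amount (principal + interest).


Total amount formula: A = P(1 + rt) = P + P·r·t
Interest: I = P × r × t = $15,500.00 × 0.03 × 2 = $930.00
A = P + I = $15,500.00 + $930.00 = $16,430.00

A = P + I = P(1 + rt) = $16,430.00


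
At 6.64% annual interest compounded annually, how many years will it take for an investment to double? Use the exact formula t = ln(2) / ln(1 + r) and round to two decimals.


Doubling condition: (1 + r)^t = 2
Take ln of both sides: t × ln(1 + r) = ln(2)
t = ln(2) / ln(1 + r)
t = 0.693147 / 0.064288
t = 10.78

t = ln(2) / ln(1 + r) = 10.78 years


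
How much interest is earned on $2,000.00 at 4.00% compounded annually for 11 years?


Compound interest earned = final amount − principal.
A = P(1 + r/n)^(nt) = $2,000.00 × (1 + 0.04/1)^(1 × 11) = $3,078.91
Interest = A − P = $3,078.91 − $2,000.00 = $1,078.91

Interest = A - P = $1,078.91


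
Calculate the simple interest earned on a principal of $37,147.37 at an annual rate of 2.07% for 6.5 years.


Simple interest formula: I = P × r × t
I = $37,147.37 × 0.0207 × 6.5
I = $4,998.18

I = P × r × t = $4,998.18


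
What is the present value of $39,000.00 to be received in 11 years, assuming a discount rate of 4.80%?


Present value formula: PV = FV / (1 + r)^t
PV = $39,000.00 / (1 + 0.048)^11
PV = $39,000.00 / 1.674843
PV = $23,285.76

PV = FV / (1 + r)^t = $23,285.76


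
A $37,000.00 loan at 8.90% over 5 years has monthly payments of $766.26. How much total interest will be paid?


Total paid over the life of the loan = PMT × n.
Total paid = $766.26 × 60 = $45,975.60
Total interest = total paid − principal = $45,975.60 − $37,000.00 = $8,975.60

Total interest = (PMT × n) - PV = $8,975.60


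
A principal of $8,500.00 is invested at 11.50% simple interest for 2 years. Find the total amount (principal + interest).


Total amount formula: A = P(1 + rt) = P + P·r·t
Interest: I = P × r × t = $8,500.00 × 0.115 × 2 = $1,955.00
A = P + I = $8,500.00 + $1,955.00 = $10,455.00

A = P + I = P(1 + rt) = $10,455.00


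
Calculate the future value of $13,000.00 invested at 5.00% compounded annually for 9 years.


Compound interest formula: A = P(1 + r/n)^(nt)
A = $13,000.00 × (1 + 0.05/1)^(1 × 9)
Growth factor: (1 + 0.05/1)^9 = 1.5513282
A = $13,000.00 × 1.5513282
A = $20,167.27

A = P(1 + r/n)^(nt) = $20,167.27


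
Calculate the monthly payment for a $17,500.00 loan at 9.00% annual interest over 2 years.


Loan payment formula: PMT = PV × r / (1 − (1 + r)^(−n))
Monthly rate r = 0.09/12 = 0.0075, n = 24 months
Denominator: 1 − (1 + 0.09/12)^(−24) = 0.164169
PMT = $17,500.00 × (0.09/12) / 0.164169
PMT = $799.48 per month

PMT = PV × r / (1-(1+r)^(-n)) = $799.48/month


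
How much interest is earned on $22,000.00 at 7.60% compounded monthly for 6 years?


Compound interest earned = final amount − principal.
A = P(1 + r/n)^(nt) = $22,000.00 × (1 + 0.076/12)^(12 × 6) = $34,660.63
Interest = A − P = $34,660.63 − $22,000.00 = $12,660.63

Interest = A - P = $12,660.63


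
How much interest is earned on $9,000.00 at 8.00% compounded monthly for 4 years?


Compound interest earned = final amount − principal.
A = P(1 + r/n)^(nt) = $9,000.00 × (1 + 0.08/12)^(12 × 4) = $12,380.99
Interest = A − P = $12,380.99 − $9,000.00 = $3,380.99

Interest = A - P = $3,380.99


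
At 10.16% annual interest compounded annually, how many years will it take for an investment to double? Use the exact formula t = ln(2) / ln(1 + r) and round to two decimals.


Doubling condition: (1 + r)^t = 2
Take ln of both sides: t × ln(1 + r) = ln(2)
t = ln(2) / ln(1 + r)
t = 0.693147 / 0.096764
t = 7.16

t = ln(2) / ln(1 + r) = 7.16 years


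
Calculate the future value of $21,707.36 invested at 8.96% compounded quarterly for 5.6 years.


Compound interest formula: A = P(1 + r/n)^(nt)
A = $21,707.36 × (1 + 0.0896/4)^(4 × 5.6)
Growth factor: (1 + 0.0896/4)^22.4 = 1.6425055
A = $21,707.36 × 1.6425055
A = $35,654.46

A = P(1 + r/n)^(nt) = $35,654.46


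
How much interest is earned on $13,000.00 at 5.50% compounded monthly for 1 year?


Compound interest earned = final amount − principal.
A = P(1 + r/n)^(nt) = $13,000.00 × (1 + 0.055/12)^(12 × 1) = $13,733.30
Interest = A − P = $13,733.30 − $13,000.00 = $733.30

Interest = A - P = $733.30


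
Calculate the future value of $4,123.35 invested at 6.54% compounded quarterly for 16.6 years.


Compound interest formula: A = P(1 + r/n)^(nt)
A = $4,123.35 × (1 + 0.0654/4)^(4 × 16.6)
Growth factor: (1 + 0.0654/4)^66.4 = 2.935449
A = $4,123.35 × 2.935449
A = $12,103.88

A = P(1 + r/n)^(nt) = $12,103.88


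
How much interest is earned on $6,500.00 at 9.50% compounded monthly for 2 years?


Compound interest earned = final amount − principal.
A = P(1 + r/n)^(nt) = $6,500.00 × (1 + 0.095/12)^(12 × 2) = $7,854.24
Interest = A − P = $7,854.24 − $6,500.00 = $1,354.24

Interest = A - P = $1,354.24


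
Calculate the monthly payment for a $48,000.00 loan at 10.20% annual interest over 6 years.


Loan payment formula: PMT = PV × r / (1 − (1 + r)^(−n))
Monthly rate r = 0.102/12 = 0.0085, n = 72 months
Denominator: 1 − (1 + 0.102/12)^(−72) = 0.456330
PMT = $48,000.00 × (0.102/12) / 0.456330
PMT = $894.09 per month

PMT = PV × r / (1-(1+r)^(-n)) = $894.09/month


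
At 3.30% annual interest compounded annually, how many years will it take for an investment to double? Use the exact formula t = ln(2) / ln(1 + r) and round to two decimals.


Doubling condition: (1 + r)^t = 2
Take ln of both sides: t × ln(1 + r) = ln(2)
t = ln(2) / ln(1 + r)
t = 0.693147 / 0.032467
t = 21.35

t = ln(2) / ln(1 + r) = 21.35 years


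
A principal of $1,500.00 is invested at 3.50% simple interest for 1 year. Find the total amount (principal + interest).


Total amount formula: A = P(1 + rt) = P + P·r·t
Interest: I = P × r × t = $1,500.00 × 0.035 × 1 = $52.50
A = P + I = $1,500.00 + $52.50 = $1,552.50

A = P + I = P(1 + rt) = $1,552.50


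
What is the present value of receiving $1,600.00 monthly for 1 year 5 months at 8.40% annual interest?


Present value of an ordinary annuity: PV = PMT × (1 − (1 + r)^(−n)) / r
Monthly rate r = 0.084/12 = 0.007, n = 17
PV = $1,600.00 × (1 − (1 + 0.084/12)^(−17)) / (0.084/12)
PV = $1,600.00 × 15.974867
PV = $25,559.79

PV = PMT × (1-(1+r)^(-n))/r = $25,559.79


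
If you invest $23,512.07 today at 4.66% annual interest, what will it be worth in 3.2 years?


Future value formula: FV = PV × (1 + r)^t
FV = $23,512.07 × (1 + 0.0466)^3.2
FV = $23,512.07 × 1.1569067
FV = $27,201.27

FV = PV × (1 + r)^t = $27,201.27


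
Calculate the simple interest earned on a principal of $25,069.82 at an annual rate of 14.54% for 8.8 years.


Simple interest formula: I = P × r × t
I = $25,069.82 × 0.1454 × 8.8
I = $32,077.34

I = P × r × t = $32,077.34


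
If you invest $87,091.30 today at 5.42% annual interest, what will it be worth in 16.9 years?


Future value formula: FV = PV × (1 + r)^t
FV = $87,091.30 × (1 + 0.0542)^16.9
FV = $87,091.30 × 2.440051
FV = $212,507.21

FV = PV × (1 + r)^t = $212,507.21


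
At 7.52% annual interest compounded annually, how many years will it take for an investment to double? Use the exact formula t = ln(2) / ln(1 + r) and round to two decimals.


Doubling condition: (1 + r)^t = 2
Take ln of both sides: t × ln(1 + r) = ln(2)
t = ln(2) / ln(1 + r)
t = 0.693147 / 0.072507
t = 9.56

t = ln(2) / ln(1 + r) = 9.56 years


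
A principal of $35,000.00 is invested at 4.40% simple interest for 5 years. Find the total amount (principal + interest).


Total amount formula: A = P(1 + rt) = P + P·r·t
Interest: I = P × r × t = $35,000.00 × 0.044 × 5 = $7,700.00
A = P + I = $35,000.00 + $7,700.00 = $42,700.00

A = P + I = P(1 + rt) = $42,700.00


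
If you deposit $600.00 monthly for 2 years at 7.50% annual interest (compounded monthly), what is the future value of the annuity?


Future value of an ordinary annuity: FV = PMT × ((1 + r)^n − 1) / r
Monthly rate r = 0.075/12 = 0.00625, n = 24
FV = $600.00 × ((1 + 0.075/12)^24 − 1) / (0.075/12)
FV = $600.00 × 25.806723
FV = $15,484.03

FV = PMT × ((1+r)^n - 1)/r = $15,484.03


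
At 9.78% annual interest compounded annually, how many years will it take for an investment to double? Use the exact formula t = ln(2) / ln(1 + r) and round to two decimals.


Doubling condition: (1 + r)^t = 2
Take ln of both sides: t × ln(1 + r) = ln(2)
t = ln(2) / ln(1 + r)
t = 0.693147 / 0.093308
t = 7.43

t = ln(2) / ln(1 + r) = 7.43 years


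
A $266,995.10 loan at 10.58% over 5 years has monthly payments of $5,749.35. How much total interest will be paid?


Total paid over the life of the loan = PMT × n.
Total paid = $5,749.35 × 60 = $344,961.00
Total interest = total paid − principal = $344,961.00 − $266,995.10 = $77,965.90

Total interest = (PMT × n) - PV = $77,965.90


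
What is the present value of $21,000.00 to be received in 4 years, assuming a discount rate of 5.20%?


Present value formula: PV = FV / (1 + r)^t
PV = $21,000.00 / (1 + 0.052)^4
PV = $21,000.00 / 1.224794
PV = $17,145.74

PV = FV / (1 + r)^t = $17,145.74


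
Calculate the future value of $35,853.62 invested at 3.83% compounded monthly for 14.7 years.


Compound interest formula: A = P(1 + r/n)^(nt)
A = $35,853.62 × (1 + 0.0383/12)^(12 × 14.7)
Growth factor: (1 + 0.0383/12)^176.4 = 1.7543763
A = $35,853.62 × 1.7543763
A = $62,900.74

A = P(1 + r/n)^(nt) = $62,900.74


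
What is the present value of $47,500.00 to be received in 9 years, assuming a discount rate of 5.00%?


Present value formula: PV = FV / (1 + r)^t
PV = $47,500.00 / (1 + 0.05)^9
PV = $47,500.00 / 1.5513282
PV = $30,618.92

PV = FV / (1 + r)^t = $30,618.92


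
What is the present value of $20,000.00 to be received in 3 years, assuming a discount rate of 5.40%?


Present value formula: PV = FV / (1 + r)^t
PV = $20,000.00 / (1 + 0.054)^3
PV = $20,000.00 / 1.1709055
PV = $17,080.80

PV = FV / (1 + r)^t = $17,080.80


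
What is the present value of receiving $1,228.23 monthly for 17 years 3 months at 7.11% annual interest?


Present value of an ordinary annuity: PV = PMT × (1 − (1 + r)^(−n)) / r
Monthly rate r = 0.0711/12 = 0.005925, n = 207
PV = $1,228.23 × (1 − (1 + 0.0711/12)^(−207)) / (0.0711/12)
PV = $1,228.23 × 119.090593
PV = $146,270.64

PV = PMT × (1-(1+r)^(-n))/r = $146,270.64


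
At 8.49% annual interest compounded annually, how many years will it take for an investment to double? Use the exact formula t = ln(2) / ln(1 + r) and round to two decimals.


Doubling condition: (1 + r)^t = 2
Take ln of both sides: t × ln(1 + r) = ln(2)
t = ln(2) / ln(1 + r)
t = 0.693147 / 0.081488
t = 8.51

t = ln(2) / ln(1 + r) = 8.51 years


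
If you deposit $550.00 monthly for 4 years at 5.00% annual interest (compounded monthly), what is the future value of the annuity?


Future value of an ordinary annuity: FV = PMT × ((1 + r)^n − 1) / r
Monthly rate r = 0.05/12 ≈ 0.00416667, n = 48
FV = $550.00 × ((1 + 0.05/12)^48 − 1) / (0.05/12)
FV = $550.00 × 53.014885
FV = $29,158.19

FV = PMT × ((1+r)^n - 1)/r = $29,158.19


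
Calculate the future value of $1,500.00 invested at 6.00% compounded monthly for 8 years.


Compound interest formula: A = P(1 + r/n)^(nt)
A = $1,500.00 × (1 + 0.06/12)^(12 × 8)
Growth factor: (1 + 0.06/12)^96 = 1.614143
A = $1,500.00 × 1.614143
A = $2,421.21

A = P(1 + r/n)^(nt) = $2,421.21


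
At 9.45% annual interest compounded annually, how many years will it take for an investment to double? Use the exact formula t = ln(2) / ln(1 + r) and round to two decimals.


Doubling condition: (1 + r)^t = 2
Take ln of both sides: t × ln(1 + r) = ln(2)
t = ln(2) / ln(1 + r)
t = 0.693147 / 0.090298
t = 7.68

t = ln(2) / ln(1 + r) = 7.68 years


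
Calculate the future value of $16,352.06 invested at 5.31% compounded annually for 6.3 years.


Compound interest formula: A = P(1 + r/n)^(nt)
A = $16,352.06 × (1 + 0.0531/1)^(1 × 6.3)
Growth factor: (1 + 0.0531/1)^6.3 = 1.385347
A = $16,352.06 × 1.385347
A = $22,653.28

A = P(1 + r/n)^(nt) = $22,653.28


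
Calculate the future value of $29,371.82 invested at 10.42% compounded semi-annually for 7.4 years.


Compound interest formula: A = P(1 + r/n)^(nt)
A = $29,371.82 × (1 + 0.1042/2)^(2 × 7.4)
Growth factor: (1 + 0.1042/2)^14.8 = 2.1205275
A = $29,371.82 × 2.1205275
A = $62,283.75

A = P(1 + r/n)^(nt) = $62,283.75


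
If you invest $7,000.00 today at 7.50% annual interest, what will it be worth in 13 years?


Future value formula: FV = PV × (1 + r)^t
FV = $7,000.00 × (1 + 0.075)^13
FV = $7,000.00 × 2.560413
FV = $17,922.89

FV = PV × (1 + r)^t = $17,922.89


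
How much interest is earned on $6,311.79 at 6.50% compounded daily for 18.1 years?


Compound interest earned = final amount − principal.
A = P(1 + r/n)^(nt) = $6,311.79 × (1 + 0.065/365)^(365 × 18.1) = $20,467.02
Interest = A − P = $20,467.02 − $6,311.79 = $14,155.23

Interest = A - P = $14,155.23


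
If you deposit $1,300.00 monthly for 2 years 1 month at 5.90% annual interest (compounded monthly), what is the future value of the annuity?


Future value of an ordinary annuity: FV = PMT × ((1 + r)^n − 1) / r
Monthly rate r = 0.059/12 ≈ 0.00491667, n = 25
FV = $1,300.00 × ((1 + 0.059/12)^25 − 1) / (0.059/12)
FV = $1,300.00 × 26.532134
FV = $34,491.77

FV = PMT × ((1+r)^n - 1)/r = $34,491.77


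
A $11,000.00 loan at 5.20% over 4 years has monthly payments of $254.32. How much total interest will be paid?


Total paid over the life of the loan = PMT × n.
Total paid = $254.32 × 48 = $12,207.36
Total interest = total paid − principal = $12,207.36 − $11,000.00 = $1,207.36

Total interest = (PMT × n) - PV = $1,207.36


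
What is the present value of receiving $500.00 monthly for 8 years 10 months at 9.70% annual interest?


Present value of an ordinary annuity: PV = PMT × (1 − (1 + r)^(−n)) / r
Monthly rate r = 0.097/12 ≈ 0.00808333, n = 106
PV = $500.00 × (1 − (1 + 0.097/12)^(−106)) / (0.097/12)
PV = $500.00 × 71.014152
PV = $35,507.08

PV = PMT × (1-(1+r)^(-n))/r = $35,507.08


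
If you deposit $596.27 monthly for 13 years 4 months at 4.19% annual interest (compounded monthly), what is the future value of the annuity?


Future value of an ordinary annuity: FV = PMT × ((1 + r)^n − 1) / r
Monthly rate r = 0.0419/12 ≈ 0.00349167, n = 160
FV = $596.27 × ((1 + 0.0419/12)^160 − 1) / (0.0419/12)
FV = $596.27 × 213.834670
FV = $127,503.20

FV = PMT × ((1+r)^n - 1)/r = $127,503.20


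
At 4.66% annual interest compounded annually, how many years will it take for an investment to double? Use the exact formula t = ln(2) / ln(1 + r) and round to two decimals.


Doubling condition: (1 + r)^t = 2
Take ln of both sides: t × ln(1 + r) = ln(2)
t = ln(2) / ln(1 + r)
t = 0.693147 / 0.045547
t = 15.22

t = ln(2) / ln(1 + r) = 15.22 years


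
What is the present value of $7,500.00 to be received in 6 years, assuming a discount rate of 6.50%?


Present value formula: PV = FV / (1 + r)^t
PV = $7,500.00 / (1 + 0.065)^6
PV = $7,500.00 / 1.459142
PV = $5,140.01

PV = FV / (1 + r)^t = $5,140.01


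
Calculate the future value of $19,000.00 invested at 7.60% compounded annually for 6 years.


Compound interest formula: A = P(1 + r/n)^(nt)
A = $19,000.00 × (1 + 0.076/1)^(1 × 6)
Growth factor: (1 + 0.076/1)^6 = 1.5519354
A = $19,000.00 × 1.5519354
A = $29,486.77

A = P(1 + r/n)^(nt) = $29,486.77


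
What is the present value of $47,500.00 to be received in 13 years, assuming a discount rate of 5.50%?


Present value formula: PV = FV / (1 + r)^t
PV = $47,500.00 / (1 + 0.055)^13
PV = $47,500.00 / 2.005774
PV = $23,681.63

PV = FV / (1 + r)^t = $23,681.63


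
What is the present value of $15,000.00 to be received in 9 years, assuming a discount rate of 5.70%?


Present value formula: PV = FV / (1 + r)^t
PV = $15,000.00 / (1 + 0.057)^9
PV = $15,000.00 / 1.646929
PV = $9,107.86

PV = FV / (1 + r)^t = $9,107.86


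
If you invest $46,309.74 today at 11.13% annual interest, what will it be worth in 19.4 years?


Future value formula: FV = PV × (1 + r)^t
FV = $46,309.74 × (1 + 0.1113)^19.4
FV = $46,309.74 × 7.746892
FV = $358,756.55

FV = PV × (1 + r)^t = $358,756.55


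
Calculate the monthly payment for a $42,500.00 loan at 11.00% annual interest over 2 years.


Loan payment formula: PMT = PV × r / (1 − (1 + r)^(−n))
Monthly rate r = 0.11/12 ≈ 0.00916667, n = 24 months
Denominator: 1 − (1 + 0.11/12)^(−24) = 0.196677
PMT = $42,500.00 × (0.11/12) / 0.196677
PMT = $1,980.83 per month

PMT = PV × r / (1-(1+r)^(-n)) = $1,980.83/month


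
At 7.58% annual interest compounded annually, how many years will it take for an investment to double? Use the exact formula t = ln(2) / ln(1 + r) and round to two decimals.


Doubling condition: (1 + r)^t = 2
Take ln of both sides: t × ln(1 + r) = ln(2)
t = ln(2) / ln(1 + r)
t = 0.693147 / 0.073065
t = 9.49

t = ln(2) / ln(1 + r) = 9.49 years


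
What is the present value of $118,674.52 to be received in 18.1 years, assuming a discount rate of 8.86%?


Present value formula: PV = FV / (1 + r)^t
PV = $118,674.52 / (1 + 0.0886)^18.1
PV = $118,674.52 / 4.648542
PV = $25,529.41

PV = FV / (1 + r)^t = $25,529.41


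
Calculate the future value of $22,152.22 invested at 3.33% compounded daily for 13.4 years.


Compound interest formula: A = P(1 + r/n)^(nt)
A = $22,152.22 × (1 + 0.0333/365)^(365 × 13.4)
Growth factor: (1 + 0.0333/365)^4891 = 1.5623634
A = $22,152.22 × 1.5623634
A = $34,609.82

A = P(1 + r/n)^(nt) = $34,609.82


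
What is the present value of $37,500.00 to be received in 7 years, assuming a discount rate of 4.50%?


Present value formula: PV = FV / (1 + r)^t
PV = $37,500.00 / (1 + 0.045)^7
PV = $37,500.00 / 1.3608618
PV = $27,556.07

PV = FV / (1 + r)^t = $27,556.07


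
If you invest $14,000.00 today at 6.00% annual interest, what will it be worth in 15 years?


Future value formula: FV = PV × (1 + r)^t
FV = $14,000.00 × (1 + 0.06)^15
FV = $14,000.00 × 2.396558
FV = $33,551.81

FV = PV × (1 + r)^t = $33,551.81


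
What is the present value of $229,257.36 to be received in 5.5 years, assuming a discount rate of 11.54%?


Present value formula: PV = FV / (1 + r)^t
PV = $229,257.36 / (1 + 0.1154)^5.5
PV = $229,257.36 / 1.8233436
PV = $125,734.59

PV = FV / (1 + r)^t = $125,734.59


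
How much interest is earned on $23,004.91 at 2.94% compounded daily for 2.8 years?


Compound interest earned = final amount − principal.
A = P(1 + r/n)^(nt) = $23,004.91 × (1 + 0.0294/365)^(365 × 2.8) = $24,978.72
Interest = A − P = $24,978.72 − $23,004.91 = $1,973.81

Interest = A - P = $1,973.81


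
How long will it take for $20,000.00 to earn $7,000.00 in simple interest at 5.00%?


Rearrange the simple interest formula for t:
I = P × r × t  ⇒  t = I / (P × r)
t = $7,000.00 / ($20,000.00 × 0.05)
t = 7

t = I/(P×r) = 7 years


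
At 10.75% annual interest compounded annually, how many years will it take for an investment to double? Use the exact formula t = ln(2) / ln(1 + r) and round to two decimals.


Doubling condition: (1 + r)^t = 2
Take ln of both sides: t × ln(1 + r) = ln(2)
t = ln(2) / ln(1 + r)
t = 0.693147 / 0.102105
t = 6.79

t = ln(2) / ln(1 + r) = 6.79 years
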